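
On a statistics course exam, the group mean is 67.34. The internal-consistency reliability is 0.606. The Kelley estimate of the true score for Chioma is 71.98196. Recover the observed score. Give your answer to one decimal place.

75.0

T̂ = ρX + (1 − ρ)μ  ⇒  X = (T̂ − (1 − ρ)μ) / ρ
X = (71.98196 − 0.394 × 67.34) / 0.606 = (71.98196 − 26.53196) / 0.606 = 45.45000 / 0.606 = 75.000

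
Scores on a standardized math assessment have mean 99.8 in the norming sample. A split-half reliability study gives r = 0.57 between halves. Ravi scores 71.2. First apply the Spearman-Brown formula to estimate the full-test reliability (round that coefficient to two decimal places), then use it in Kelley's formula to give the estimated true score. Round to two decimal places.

78.92

Spearman-Brown: ρ = 2r/(1 + r) = 2(0.57)/(1 + 0.57) = 1.140/1.57 = 0.7261 → 0.73
Regress the observed score toward the mean by the unreliability: T̂ = 0.73·71.2 + 0.27·99.8 = 51.976 + 26.946 = 78.922.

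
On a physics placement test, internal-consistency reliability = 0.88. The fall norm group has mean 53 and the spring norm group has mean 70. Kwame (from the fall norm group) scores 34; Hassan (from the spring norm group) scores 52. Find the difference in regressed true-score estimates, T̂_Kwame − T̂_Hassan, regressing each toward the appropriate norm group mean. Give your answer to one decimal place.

-17.9

T̂_Kwame = 0.88(34) + 0.12(53) = 36.280
T̂_Hassan = 0.88(52) + 0.12(70) = 54.160
Difference = 36.280 − 54.160 = -17.880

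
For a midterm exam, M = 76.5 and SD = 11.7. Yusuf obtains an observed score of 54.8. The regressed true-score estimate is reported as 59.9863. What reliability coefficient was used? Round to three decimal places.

0.761

T̂ = ρX + (1 − ρ)μ  ⇒  T̂ − μ = ρ(X − μ)
ρ = (T̂ − μ)/(X − μ) = (59.9863 − 76.5) / (54.8 − 76.5) = -16.5137 / -21.7 = 0.76100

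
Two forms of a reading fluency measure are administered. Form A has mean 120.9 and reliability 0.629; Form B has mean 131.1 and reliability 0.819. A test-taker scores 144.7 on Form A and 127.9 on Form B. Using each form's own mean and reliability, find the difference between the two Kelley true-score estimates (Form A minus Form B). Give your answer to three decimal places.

7.391

T̂_A = 0.629(144.7) + 0.371(120.9) = 135.87020
T̂_B = 0.819(127.9) + 0.181(131.1) = 128.47920
T̂_A − T̂_B = 7.39100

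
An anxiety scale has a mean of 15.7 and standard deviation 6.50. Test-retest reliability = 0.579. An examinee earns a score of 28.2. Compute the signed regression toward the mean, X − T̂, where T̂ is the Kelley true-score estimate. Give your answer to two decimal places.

T̂ = 0.579(28.2) + 0.421(15.7) = 16.3278 + 6.6097 = 22.9375 → 22.938
X − T̂ = 28.2 − 22.938 = 5.262 → 5.26

5.26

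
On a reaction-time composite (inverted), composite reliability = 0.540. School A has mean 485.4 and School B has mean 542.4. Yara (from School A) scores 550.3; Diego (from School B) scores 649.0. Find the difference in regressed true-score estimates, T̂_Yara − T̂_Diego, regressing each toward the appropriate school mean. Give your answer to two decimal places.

-79.52

T̂_Yara = 0.540(550.3) + 0.460(485.4) = 520.4460
T̂_Diego = 0.540(649.0) + 0.460(542.4) = 599.9640
Difference = 520.4460 − 599.9640 = -79.5180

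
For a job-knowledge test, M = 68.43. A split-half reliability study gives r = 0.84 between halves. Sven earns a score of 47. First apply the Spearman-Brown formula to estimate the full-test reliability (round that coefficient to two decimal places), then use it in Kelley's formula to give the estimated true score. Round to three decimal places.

Spearman-Brown: ρ = 2r/(1 + r) = 2(0.84)/(1 + 0.84) = 1.680/1.84 = 0.9130 → 0.91
T̂ = 0.91(47) + 0.09(68.43) = 42.77 + 6.1587 = 48.9287 → 48.929

48.929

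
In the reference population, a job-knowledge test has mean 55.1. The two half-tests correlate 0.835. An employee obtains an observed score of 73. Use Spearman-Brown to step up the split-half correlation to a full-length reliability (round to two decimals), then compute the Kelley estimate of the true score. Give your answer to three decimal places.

Spearman-Brown: ρ = 2r/(1 + r) = 2(0.835)/(1 + 0.835) = 1.6700/1.835 = 0.9101 → 0.91
Kelley's formula gives T̂ = 0.91·73 + 0.09·55.1 = 66.43 + 4.959 = 71.3890.

71.389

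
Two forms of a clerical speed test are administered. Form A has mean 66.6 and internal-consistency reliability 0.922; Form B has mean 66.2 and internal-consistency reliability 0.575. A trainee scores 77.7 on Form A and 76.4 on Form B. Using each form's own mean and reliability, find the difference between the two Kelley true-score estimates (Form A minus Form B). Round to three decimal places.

T̂_A = 0.922(77.7) + 0.078(66.6) = 76.83420
T̂_B = 0.575(76.4) + 0.425(66.2) = 72.06500
T̂_A − T̂_B = 4.76920

4.769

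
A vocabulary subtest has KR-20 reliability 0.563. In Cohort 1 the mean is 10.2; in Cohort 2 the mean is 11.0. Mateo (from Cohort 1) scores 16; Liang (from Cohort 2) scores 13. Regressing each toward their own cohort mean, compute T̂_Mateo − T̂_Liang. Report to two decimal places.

1.34

T̂_Mateo = 0.563(16) + 0.437(10.2) = 13.4654
T̂_Liang = 0.563(13) + 0.437(11.0) = 12.1260
Difference = 13.4654 − 12.1260 = 1.3394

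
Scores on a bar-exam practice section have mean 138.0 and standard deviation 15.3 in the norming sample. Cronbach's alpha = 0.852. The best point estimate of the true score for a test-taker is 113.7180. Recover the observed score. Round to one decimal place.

T̂ = ρX + (1 − ρ)μ  ⇒  X = (T̂ − (1 − ρ)μ) / ρ
X = (113.7180 − 0.148 × 138.0) / 0.852 = (113.7180 − 20.4240) / 0.852 = 93.2940 / 0.852 = 109.500

109.5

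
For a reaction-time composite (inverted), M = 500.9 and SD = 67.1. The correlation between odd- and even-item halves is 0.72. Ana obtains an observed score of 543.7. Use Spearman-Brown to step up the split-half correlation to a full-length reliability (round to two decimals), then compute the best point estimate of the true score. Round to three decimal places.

Spearman-Brown: ρ = 2r/(1 + r) = 2(0.72)/(1 + 0.72) = 1.440/1.72 = 0.8372 → 0.84
T̂ = 0.84(543.7) + 0.16(500.9) = 456.708 + 80.144 = 536.8520 → 536.852

536.852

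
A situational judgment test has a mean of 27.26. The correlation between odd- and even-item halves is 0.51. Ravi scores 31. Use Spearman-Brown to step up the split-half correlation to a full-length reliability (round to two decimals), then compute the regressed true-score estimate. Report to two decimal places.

29.80

Spearman-Brown: ρ = 2r/(1 + r) = 2(0.51)/(1 + 0.51) = 1.020/1.51 = 0.6755 → 0.68
Weight the observed score by reliability and the mean by (1 − reliability): T̂ = 0.68·31 + 0.32·27.26 = 21.08 + 8.7232 = 29.803.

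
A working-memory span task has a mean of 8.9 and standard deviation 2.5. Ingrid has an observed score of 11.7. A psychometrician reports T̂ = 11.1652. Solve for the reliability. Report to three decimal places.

0.809

T̂ = ρX + (1 − ρ)μ  ⇒  T̂ − μ = ρ(X − μ)
ρ = (T̂ − μ)/(X − μ) = (11.1652 − 8.9) / (11.7 − 8.9) = 2.2652 / 2.8 = 0.80900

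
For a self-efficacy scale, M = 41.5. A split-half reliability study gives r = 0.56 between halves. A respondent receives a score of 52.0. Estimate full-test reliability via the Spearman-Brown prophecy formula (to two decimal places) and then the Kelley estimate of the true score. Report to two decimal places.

Spearman-Brown: ρ = 2r/(1 + r) = 2(0.56)/(1 + 0.56) = 1.120/1.56 = 0.7179 → 0.72
Regress the observed score toward the mean by the unreliability: T̂ = 0.72·52.0 + 0.28·41.5 = 37.440 + 11.620 = 49.060.

49.06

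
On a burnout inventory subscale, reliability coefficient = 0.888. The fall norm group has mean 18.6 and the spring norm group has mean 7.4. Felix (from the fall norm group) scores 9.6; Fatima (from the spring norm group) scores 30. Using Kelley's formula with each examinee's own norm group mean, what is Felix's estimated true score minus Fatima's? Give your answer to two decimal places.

T̂_Felix = 0.888(9.6) + 0.112(18.6) = 10.6080
T̂_Fatima = 0.888(30) + 0.112(7.4) = 27.4688
Difference = 10.6080 − 27.4688 = -16.8608

-16.86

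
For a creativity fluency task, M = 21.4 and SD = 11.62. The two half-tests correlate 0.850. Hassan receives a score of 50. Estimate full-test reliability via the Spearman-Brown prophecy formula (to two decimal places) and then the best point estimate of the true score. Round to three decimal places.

47.712

Spearman-Brown: ρ = 2r/(1 + r) = 2(0.850)/(1 + 0.850) = 1.7000/1.850 = 0.9189 → 0.92
T̂ = ρX + (1 − ρ)μ
  = 0.92 × 50 + 0.08 × 21.4
  = 46.00 + 1.712
  = 47.7120
  ≈ 47.712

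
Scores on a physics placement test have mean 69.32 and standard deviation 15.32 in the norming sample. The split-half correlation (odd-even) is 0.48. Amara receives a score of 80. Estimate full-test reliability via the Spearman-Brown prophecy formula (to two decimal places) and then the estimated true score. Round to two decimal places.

76.26

Spearman-Brown: ρ = 2r/(1 + r) = 2(0.48)/(1 + 0.48) = 0.960/1.48 = 0.6486 → 0.65
Regress the observed score toward the mean by the unreliability: T̂ = 0.65·80 + 0.35·69.32 = 52.00 + 24.2620 = 76.262.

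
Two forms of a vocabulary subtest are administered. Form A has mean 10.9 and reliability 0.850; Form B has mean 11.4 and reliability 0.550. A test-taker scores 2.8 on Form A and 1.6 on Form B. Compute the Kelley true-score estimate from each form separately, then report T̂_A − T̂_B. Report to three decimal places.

T̂_A = 0.850(2.8) + 0.150(10.9) = 4.01500
T̂_B = 0.550(1.6) + 0.450(11.4) = 6.01000
T̂_A − T̂_B = -1.99500

-1.995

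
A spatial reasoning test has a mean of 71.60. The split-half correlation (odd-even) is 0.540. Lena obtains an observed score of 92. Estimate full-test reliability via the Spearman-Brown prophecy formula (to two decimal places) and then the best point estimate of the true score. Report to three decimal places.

85.880

Spearman-Brown: ρ = 2r/(1 + r) = 2(0.540)/(1 + 0.540) = 1.0800/1.540 = 0.7013 → 0.70
Regress the observed score toward the mean by the unreliability: T̂ = 0.70·92 + 0.30·71.60 = 64.40 + 21.4800 = 85.8800.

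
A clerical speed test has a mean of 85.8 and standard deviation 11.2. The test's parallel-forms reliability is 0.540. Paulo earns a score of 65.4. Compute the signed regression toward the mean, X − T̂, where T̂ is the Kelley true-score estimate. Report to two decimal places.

Weight the observed score by reliability and the mean by (1 − reliability): T̂ = 0.540·65.4 + 0.460·85.8 = 35.3160 + 39.4680 = 74.7840.
X − T̂ = 65.4 − 74.784 = -9.384 → -9.38

-9.38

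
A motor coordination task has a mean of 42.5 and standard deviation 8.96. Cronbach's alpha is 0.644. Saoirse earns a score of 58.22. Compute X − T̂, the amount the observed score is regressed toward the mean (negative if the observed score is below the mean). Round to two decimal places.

5.60

Weight the observed score by reliability and the mean by (1 − reliability): T̂ = 0.644·58.22 + 0.356·42.5 = 37.49368 + 15.1300 = 52.6237.
X − T̂ = 58.22 − 52.624 = 5.596 → 5.60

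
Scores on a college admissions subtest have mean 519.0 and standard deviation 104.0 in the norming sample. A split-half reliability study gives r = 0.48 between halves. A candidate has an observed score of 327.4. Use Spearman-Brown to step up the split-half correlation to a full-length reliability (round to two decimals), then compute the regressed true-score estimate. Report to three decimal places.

Spearman-Brown: ρ = 2r/(1 + r) = 2(0.48)/(1 + 0.48) = 0.960/1.48 = 0.6486 → 0.65
T̂ = ρX + (1 − ρ)μ
  = 0.65 × 327.4 + 0.35 × 519.0
  = 212.810 + 181.650
  = 394.4600
  ≈ 394.460

394.460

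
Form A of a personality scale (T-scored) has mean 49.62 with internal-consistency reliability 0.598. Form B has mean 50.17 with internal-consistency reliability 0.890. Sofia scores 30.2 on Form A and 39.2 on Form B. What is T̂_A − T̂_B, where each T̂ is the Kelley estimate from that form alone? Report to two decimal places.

T̂_A = 0.598(30.2) + 0.402(49.62) = 38.0068
T̂_B = 0.890(39.2) + 0.110(50.17) = 40.4067
T̂_A − T̂_B = -2.3999

-2.40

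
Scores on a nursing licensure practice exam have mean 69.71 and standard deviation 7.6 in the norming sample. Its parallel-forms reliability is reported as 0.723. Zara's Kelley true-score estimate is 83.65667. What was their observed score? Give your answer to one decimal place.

T̂ = ρX + (1 − ρ)μ  ⇒  X = (T̂ − (1 − ρ)μ) / ρ
X = (83.65667 − 0.277 × 69.71) / 0.723 = (83.65667 − 19.30967) / 0.723 = 64.34700 / 0.723 = 89.000

89.0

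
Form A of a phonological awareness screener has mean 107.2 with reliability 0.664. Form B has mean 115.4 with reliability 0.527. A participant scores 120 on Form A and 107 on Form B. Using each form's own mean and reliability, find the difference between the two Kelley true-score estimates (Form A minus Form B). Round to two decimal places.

T̂_A = 0.664(120) + 0.336(107.2) = 115.6992
T̂_B = 0.527(107) + 0.473(115.4) = 110.9732
T̂_A − T̂_B = 4.7260

4.73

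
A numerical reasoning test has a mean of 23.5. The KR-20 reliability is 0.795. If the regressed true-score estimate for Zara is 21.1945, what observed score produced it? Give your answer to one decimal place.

20.6

T̂ = ρX + (1 − ρ)μ  ⇒  X = (T̂ − (1 − ρ)μ) / ρ
X = (21.1945 − 0.205 × 23.5) / 0.795 = (21.1945 − 4.8175) / 0.795 = 16.3770 / 0.795 = 20.600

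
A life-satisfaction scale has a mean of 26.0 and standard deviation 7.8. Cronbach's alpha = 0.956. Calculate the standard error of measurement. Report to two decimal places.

SEM = SD · √(1 − ρ) = 7.8 × √0.044 = 7.8 × 0.2098 = 1.636

1.64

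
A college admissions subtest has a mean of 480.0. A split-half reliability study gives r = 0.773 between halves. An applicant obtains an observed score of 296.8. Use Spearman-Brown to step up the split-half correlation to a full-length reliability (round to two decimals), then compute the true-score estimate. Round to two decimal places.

Spearman-Brown: ρ = 2r/(1 + r) = 2(0.773)/(1 + 0.773) = 1.5460/1.773 = 0.8720 → 0.87
Regress the observed score toward the mean by the unreliability: T̂ = 0.87·296.8 + 0.13·480.0 = 258.216 + 62.400 = 320.616.

320.62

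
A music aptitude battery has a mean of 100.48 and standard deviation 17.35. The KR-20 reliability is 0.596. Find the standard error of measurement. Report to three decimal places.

SEM = SD · √(1 − ρ) = 17.35 × √0.404 = 17.35 × 0.6356 = 11.0278

11.028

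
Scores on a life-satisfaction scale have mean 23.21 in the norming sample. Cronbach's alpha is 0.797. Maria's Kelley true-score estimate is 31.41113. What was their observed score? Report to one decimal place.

T̂ = ρX + (1 − ρ)μ  ⇒  X = (T̂ − (1 − ρ)μ) / ρ
X = (31.41113 − 0.203 × 23.21) / 0.797 = (31.41113 − 4.71163) / 0.797 = 26.69950 / 0.797 = 33.500

33.5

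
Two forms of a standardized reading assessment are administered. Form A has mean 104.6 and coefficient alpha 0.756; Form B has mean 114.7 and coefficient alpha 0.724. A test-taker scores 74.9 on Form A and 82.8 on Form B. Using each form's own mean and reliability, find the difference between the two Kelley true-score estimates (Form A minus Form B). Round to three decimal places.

T̂_A = 0.756(74.9) + 0.244(104.6) = 82.14680
T̂_B = 0.724(82.8) + 0.276(114.7) = 91.60440
T̂_A − T̂_B = -9.45760

-9.458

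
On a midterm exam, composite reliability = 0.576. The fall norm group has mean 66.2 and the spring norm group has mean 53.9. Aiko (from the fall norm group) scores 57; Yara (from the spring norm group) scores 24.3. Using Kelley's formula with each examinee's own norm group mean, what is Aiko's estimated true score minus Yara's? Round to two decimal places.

T̂_Aiko = 0.576(57) + 0.424(66.2) = 60.9008
T̂_Yara = 0.576(24.3) + 0.424(53.9) = 36.8504
Difference = 60.9008 − 36.8504 = 24.0504

24.05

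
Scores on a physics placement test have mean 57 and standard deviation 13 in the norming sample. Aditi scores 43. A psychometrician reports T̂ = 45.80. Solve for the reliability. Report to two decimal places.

0.80

T̂ = ρX + (1 − ρ)μ  ⇒  T̂ − μ = ρ(X − μ)
ρ = (T̂ − μ)/(X − μ) = (45.80 − 57) / (43 − 57) = -11.20 / -14.0 = 0.8000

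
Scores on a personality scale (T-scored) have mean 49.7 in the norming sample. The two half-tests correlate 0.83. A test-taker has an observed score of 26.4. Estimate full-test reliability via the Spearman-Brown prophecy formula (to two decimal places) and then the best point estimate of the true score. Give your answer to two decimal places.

28.50

Spearman-Brown: ρ = 2r/(1 + r) = 2(0.83)/(1 + 0.83) = 1.660/1.83 = 0.9071 → 0.91
T̂ = ρX + (1 − ρ)μ
  = 0.91 × 26.4 + 0.09 × 49.7
  = 24.024 + 4.473
  = 28.497
  ≈ 28.50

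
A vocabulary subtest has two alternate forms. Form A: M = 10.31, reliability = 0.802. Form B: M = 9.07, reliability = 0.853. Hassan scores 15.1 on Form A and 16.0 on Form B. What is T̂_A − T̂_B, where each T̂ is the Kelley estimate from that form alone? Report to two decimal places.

-0.83

T̂_A = 0.802(15.1) + 0.198(10.31) = 14.1516
T̂_B = 0.853(16.0) + 0.147(9.07) = 14.9813
T̂_A − T̂_B = -0.8297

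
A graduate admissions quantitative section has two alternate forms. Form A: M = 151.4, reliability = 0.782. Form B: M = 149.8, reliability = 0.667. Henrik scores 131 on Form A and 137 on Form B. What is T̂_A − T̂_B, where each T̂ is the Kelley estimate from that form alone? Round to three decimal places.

T̂_A = 0.782(131) + 0.218(151.4) = 135.44720
T̂_B = 0.667(137) + 0.333(149.8) = 141.26240
T̂_A − T̂_B = -5.81520

-5.815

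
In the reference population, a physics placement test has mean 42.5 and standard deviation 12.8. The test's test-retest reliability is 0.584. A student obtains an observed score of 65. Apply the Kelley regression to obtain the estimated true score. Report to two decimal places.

55.64

Regress the observed score toward the mean by the unreliability: T̂ = 0.584·65 + 0.416·42.5 = 37.960 + 17.6800 = 55.640.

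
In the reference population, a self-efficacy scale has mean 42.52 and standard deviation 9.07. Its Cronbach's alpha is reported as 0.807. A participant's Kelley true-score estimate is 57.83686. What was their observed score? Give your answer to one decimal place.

61.5

T̂ = ρX + (1 − ρ)μ  ⇒  X = (T̂ − (1 − ρ)μ) / ρ
X = (57.83686 − 0.193 × 42.52) / 0.807 = (57.83686 − 8.20636) / 0.807 = 49.63050 / 0.807 = 61.500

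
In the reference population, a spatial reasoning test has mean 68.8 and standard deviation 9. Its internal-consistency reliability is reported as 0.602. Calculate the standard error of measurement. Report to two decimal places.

SEM = SD · √(1 − ρ) = 9 × √0.398 = 9 × 0.6309 = 5.678

5.68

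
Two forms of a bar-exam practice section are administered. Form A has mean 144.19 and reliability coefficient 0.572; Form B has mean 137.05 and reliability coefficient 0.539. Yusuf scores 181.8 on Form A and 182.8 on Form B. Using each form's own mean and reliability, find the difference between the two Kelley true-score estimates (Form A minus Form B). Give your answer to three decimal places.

3.994

T̂_A = 0.572(181.8) + 0.428(144.19) = 165.70292
T̂_B = 0.539(182.8) + 0.461(137.05) = 161.70925
T̂_A − T̂_B = 3.99367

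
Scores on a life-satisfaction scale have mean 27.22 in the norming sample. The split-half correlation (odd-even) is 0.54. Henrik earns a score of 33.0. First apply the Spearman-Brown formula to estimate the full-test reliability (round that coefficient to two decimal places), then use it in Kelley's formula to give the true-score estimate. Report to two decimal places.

Spearman-Brown: ρ = 2r/(1 + r) = 2(0.54)/(1 + 0.54) = 1.080/1.54 = 0.7013 → 0.70
Regress the observed score toward the mean by the unreliability: T̂ = 0.70·33.0 + 0.30·27.22 = 23.100 + 8.1660 = 31.266.

31.27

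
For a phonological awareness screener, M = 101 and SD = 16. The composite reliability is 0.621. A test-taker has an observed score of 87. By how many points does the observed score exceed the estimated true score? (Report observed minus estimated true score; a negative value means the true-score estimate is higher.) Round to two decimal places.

Kelley's formula gives T̂ = 0.621·87 + 0.379·101 = 54.027 + 38.279 = 92.3060.
X − T̂ = 87 − 92.306 = -5.306 → -5.31

-5.31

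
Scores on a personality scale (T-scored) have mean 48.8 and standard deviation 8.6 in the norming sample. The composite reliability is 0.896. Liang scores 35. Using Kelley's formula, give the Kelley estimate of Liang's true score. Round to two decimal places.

T̂ = 0.896(35) + 0.104(48.8) = 31.360 + 5.0752 = 36.435 → 36.44

36.44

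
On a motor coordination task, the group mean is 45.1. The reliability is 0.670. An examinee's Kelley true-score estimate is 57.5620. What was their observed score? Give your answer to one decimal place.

T̂ = ρX + (1 − ρ)μ  ⇒  X = (T̂ − (1 − ρ)μ) / ρ
X = (57.5620 − 0.330 × 45.1) / 0.670 = (57.5620 − 14.8830) / 0.670 = 42.6790 / 0.670 = 63.700

63.7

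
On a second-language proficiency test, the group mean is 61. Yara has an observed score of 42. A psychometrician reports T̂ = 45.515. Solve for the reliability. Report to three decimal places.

T̂ = ρX + (1 − ρ)μ  ⇒  T̂ − μ = ρ(X − μ)
ρ = (T̂ − μ)/(X − μ) = (45.515 − 61) / (42 − 61) = -15.485 / -19.0 = 0.81500

0.815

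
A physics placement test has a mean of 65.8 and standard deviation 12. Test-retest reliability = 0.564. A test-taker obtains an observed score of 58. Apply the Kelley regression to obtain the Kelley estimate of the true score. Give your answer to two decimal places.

61.40

T̂ = ρX + (1 − ρ)μ
  = 0.564 × 58 + 0.436 × 65.8
  = 32.712 + 28.6888
  = 61.401
  ≈ 61.40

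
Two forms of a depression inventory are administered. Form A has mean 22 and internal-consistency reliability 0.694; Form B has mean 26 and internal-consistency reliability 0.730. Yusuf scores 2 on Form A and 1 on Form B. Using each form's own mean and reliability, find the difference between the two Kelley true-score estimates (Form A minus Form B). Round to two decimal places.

T̂_A = 0.694(2) + 0.306(22) = 8.1200
T̂_B = 0.730(1) + 0.270(26) = 7.7500
T̂_A − T̂_B = 0.3700

0.37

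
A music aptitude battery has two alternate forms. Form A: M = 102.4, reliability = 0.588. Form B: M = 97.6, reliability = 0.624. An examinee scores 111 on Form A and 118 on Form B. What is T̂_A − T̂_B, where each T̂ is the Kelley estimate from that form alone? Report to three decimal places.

-2.873

T̂_A = 0.588(111) + 0.412(102.4) = 107.45680
T̂_B = 0.624(118) + 0.376(97.6) = 110.32960
T̂_A − T̂_B = -2.87280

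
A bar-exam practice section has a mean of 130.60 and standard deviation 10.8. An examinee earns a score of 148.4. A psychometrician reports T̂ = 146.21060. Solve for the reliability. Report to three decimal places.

0.877

T̂ = ρX + (1 − ρ)μ  ⇒  T̂ − μ = ρ(X − μ)
ρ = (T̂ − μ)/(X − μ) = (146.21060 − 130.60) / (148.4 − 130.60) = 15.61060 / 17.80 = 0.87700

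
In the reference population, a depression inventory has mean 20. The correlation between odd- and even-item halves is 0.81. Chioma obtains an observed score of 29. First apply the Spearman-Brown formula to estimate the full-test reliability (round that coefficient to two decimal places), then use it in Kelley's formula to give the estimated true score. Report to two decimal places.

Spearman-Brown: ρ = 2r/(1 + r) = 2(0.81)/(1 + 0.81) = 1.620/1.81 = 0.8950 → 0.90
T̂ = ρX + (1 − ρ)μ
  = 0.90 × 29 + 0.10 × 20
  = 26.10 + 2.00
  = 28.100
  ≈ 28.10

28.10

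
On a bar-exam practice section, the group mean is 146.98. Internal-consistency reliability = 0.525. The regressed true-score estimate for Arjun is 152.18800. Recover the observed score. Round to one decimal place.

T̂ = ρX + (1 − ρ)μ  ⇒  X = (T̂ − (1 − ρ)μ) / ρ
X = (152.18800 − 0.475 × 146.98) / 0.525 = (152.18800 − 69.81550) / 0.525 = 82.37250 / 0.525 = 156.900

156.9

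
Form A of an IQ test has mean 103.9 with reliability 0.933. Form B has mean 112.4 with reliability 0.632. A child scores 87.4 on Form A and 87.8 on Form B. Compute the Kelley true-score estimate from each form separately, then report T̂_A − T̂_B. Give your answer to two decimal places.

-8.35

T̂_A = 0.933(87.4) + 0.067(103.9) = 88.5055
T̂_B = 0.632(87.8) + 0.368(112.4) = 96.8528
T̂_A − T̂_B = -8.3473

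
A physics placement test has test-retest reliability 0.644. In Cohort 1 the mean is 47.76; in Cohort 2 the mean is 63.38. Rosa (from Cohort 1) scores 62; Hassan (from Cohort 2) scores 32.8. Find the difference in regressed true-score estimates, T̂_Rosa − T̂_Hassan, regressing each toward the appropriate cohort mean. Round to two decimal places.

T̂_Rosa = 0.644(62) + 0.356(47.76) = 56.9306
T̂_Hassan = 0.644(32.8) + 0.356(63.38) = 43.6865
Difference = 56.9306 − 43.6865 = 13.2441

13.24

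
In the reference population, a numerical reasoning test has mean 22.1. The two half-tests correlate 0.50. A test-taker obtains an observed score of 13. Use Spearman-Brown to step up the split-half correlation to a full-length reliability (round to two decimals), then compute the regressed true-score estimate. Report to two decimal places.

16.00

Spearman-Brown: ρ = 2r/(1 + r) = 2(0.50)/(1 + 0.50) = 1.000/1.50 = 0.6667 → 0.67
T̂ = ρX + (1 − ρ)μ
  = 0.67 × 13 + 0.33 × 22.1
  = 8.71 + 7.293
  = 16.003
  ≈ 16.00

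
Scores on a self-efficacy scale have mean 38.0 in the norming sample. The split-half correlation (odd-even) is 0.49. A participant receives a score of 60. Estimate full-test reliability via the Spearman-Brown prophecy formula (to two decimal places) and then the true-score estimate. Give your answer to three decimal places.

Spearman-Brown: ρ = 2r/(1 + r) = 2(0.49)/(1 + 0.49) = 0.980/1.49 = 0.6577 → 0.66
T̂ = 0.66(60) + 0.34(38.0) = 39.60 + 12.920 = 52.5200 → 52.520

52.520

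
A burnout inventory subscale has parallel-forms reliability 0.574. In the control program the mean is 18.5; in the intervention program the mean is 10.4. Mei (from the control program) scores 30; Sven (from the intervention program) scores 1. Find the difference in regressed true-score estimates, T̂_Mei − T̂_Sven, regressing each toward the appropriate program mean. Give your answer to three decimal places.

20.097

T̂_Mei = 0.574(30) + 0.426(18.5) = 25.10100
T̂_Sven = 0.574(1) + 0.426(10.4) = 5.00440
Difference = 25.10100 − 5.00440 = 20.09660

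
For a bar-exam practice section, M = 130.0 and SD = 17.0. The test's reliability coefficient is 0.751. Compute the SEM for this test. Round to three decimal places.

SEM = SD · √(1 − ρ) = 17.0 × √0.249 = 17.0 × 0.4990 = 8.4830

8.483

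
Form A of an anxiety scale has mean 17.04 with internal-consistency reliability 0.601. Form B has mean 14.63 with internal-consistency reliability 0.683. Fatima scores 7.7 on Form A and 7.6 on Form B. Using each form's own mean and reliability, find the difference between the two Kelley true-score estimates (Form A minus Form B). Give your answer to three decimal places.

T̂_A = 0.601(7.7) + 0.399(17.04) = 11.42666
T̂_B = 0.683(7.6) + 0.317(14.63) = 9.82851
T̂_A − T̂_B = 1.59815

1.598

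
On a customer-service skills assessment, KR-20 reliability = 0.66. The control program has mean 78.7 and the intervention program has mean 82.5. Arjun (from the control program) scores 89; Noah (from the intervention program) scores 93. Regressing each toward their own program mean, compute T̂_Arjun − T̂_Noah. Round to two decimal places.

T̂_Arjun = 0.66(89) + 0.34(78.7) = 85.4980
T̂_Noah = 0.66(93) + 0.34(82.5) = 89.4300
Difference = 85.4980 − 89.4300 = -3.9320

-3.93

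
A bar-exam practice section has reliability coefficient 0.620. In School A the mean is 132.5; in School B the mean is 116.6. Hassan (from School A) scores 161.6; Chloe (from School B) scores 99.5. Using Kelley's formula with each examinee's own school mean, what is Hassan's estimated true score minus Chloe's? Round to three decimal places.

T̂_Hassan = 0.620(161.6) + 0.380(132.5) = 150.54200
T̂_Chloe = 0.620(99.5) + 0.380(116.6) = 105.99800
Difference = 150.54200 − 105.99800 = 44.54400

44.544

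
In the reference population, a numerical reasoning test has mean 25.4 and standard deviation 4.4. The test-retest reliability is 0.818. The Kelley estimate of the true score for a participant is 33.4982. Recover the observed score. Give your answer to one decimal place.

35.3

T̂ = ρX + (1 − ρ)μ  ⇒  X = (T̂ − (1 − ρ)μ) / ρ
X = (33.4982 − 0.182 × 25.4) / 0.818 = (33.4982 − 4.6228) / 0.818 = 28.8754 / 0.818 = 35.300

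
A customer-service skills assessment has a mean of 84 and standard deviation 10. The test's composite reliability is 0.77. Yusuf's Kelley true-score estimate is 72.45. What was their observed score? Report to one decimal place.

T̂ = ρX + (1 − ρ)μ  ⇒  X = (T̂ − (1 − ρ)μ) / ρ
X = (72.45 − 0.23 × 84) / 0.77 = (72.45 − 19.32) / 0.77 = 53.13 / 0.77 = 69.000

69.0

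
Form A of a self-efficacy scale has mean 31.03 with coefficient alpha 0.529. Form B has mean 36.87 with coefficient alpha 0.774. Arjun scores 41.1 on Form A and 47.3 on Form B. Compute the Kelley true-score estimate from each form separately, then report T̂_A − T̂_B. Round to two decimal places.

-8.59

T̂_A = 0.529(41.1) + 0.471(31.03) = 36.3570
T̂_B = 0.774(47.3) + 0.226(36.87) = 44.9428
T̂_A − T̂_B = -8.5858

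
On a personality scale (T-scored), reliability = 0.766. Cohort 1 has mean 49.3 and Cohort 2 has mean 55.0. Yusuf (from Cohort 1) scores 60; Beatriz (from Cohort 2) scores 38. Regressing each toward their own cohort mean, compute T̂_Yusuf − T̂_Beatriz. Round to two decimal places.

15.52

T̂_Yusuf = 0.766(60) + 0.234(49.3) = 57.4962
T̂_Beatriz = 0.766(38) + 0.234(55.0) = 41.9780
Difference = 57.4962 − 41.9780 = 15.5182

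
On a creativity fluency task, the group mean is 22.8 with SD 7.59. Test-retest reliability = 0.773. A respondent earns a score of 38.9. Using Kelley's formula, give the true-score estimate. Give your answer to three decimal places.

35.245

T̂ = ρX + (1 − ρ)μ
  = 0.773 × 38.9 + 0.227 × 22.8
  = 30.0697 + 5.1756
  = 35.2453
  ≈ 35.245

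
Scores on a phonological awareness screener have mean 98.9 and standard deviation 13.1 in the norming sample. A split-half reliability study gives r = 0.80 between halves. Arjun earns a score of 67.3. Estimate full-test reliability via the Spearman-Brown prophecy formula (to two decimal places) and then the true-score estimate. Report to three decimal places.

70.776

Spearman-Brown: ρ = 2r/(1 + r) = 2(0.80)/(1 + 0.80) = 1.600/1.80 = 0.8889 → 0.89
T̂ = 0.89(67.3) + 0.11(98.9) = 59.897 + 10.879 = 70.7760 → 70.776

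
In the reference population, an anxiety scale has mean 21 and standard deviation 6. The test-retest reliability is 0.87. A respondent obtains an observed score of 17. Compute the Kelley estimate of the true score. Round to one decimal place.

17.5

T̂ = ρX + (1 − ρ)μ
  = 0.87 × 17 + 0.13 × 21
  = 14.79 + 2.73
  = 17.52
  ≈ 17.5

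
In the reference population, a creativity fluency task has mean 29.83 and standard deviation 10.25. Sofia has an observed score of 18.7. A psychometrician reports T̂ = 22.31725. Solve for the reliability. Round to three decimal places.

0.675

T̂ = ρX + (1 − ρ)μ  ⇒  T̂ − μ = ρ(X − μ)
ρ = (T̂ − μ)/(X − μ) = (22.31725 − 29.83) / (18.7 − 29.83) = -7.51275 / -11.13 = 0.67500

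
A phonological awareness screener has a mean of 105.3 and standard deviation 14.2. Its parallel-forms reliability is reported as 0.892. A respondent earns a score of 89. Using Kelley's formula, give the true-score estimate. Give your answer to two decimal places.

T̂ = ρX + (1 − ρ)μ
  = 0.892 × 89 + 0.108 × 105.3
  = 79.388 + 11.3724
  = 90.760
  ≈ 90.76

90.76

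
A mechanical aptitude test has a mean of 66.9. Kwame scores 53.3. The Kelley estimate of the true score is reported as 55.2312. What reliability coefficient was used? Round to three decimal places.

0.858

T̂ = ρX + (1 − ρ)μ  ⇒  T̂ − μ = ρ(X − μ)
ρ = (T̂ − μ)/(X − μ) = (55.2312 − 66.9) / (53.3 − 66.9) = -11.6688 / -13.6 = 0.85800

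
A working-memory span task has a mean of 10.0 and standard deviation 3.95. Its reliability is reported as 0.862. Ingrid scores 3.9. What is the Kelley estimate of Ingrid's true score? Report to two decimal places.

4.74

T̂ = ρX + (1 − ρ)μ
  = 0.862 × 3.9 + 0.138 × 10.0
  = 3.3618 + 1.3800
  = 4.742
  ≈ 4.74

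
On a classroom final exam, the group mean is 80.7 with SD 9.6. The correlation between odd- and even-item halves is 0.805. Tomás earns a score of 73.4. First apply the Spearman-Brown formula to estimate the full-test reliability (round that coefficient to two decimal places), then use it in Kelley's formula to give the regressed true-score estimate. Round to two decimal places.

74.20

Spearman-Brown: ρ = 2r/(1 + r) = 2(0.805)/(1 + 0.805) = 1.6100/1.805 = 0.8920 → 0.89
T̂ = 0.89(73.4) + 0.11(80.7) = 65.326 + 8.877 = 74.203 → 74.20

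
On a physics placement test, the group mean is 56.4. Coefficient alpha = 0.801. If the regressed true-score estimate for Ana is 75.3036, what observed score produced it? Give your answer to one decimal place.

80.0

T̂ = ρX + (1 − ρ)μ  ⇒  X = (T̂ − (1 − ρ)μ) / ρ
X = (75.3036 − 0.199 × 56.4) / 0.801 = (75.3036 − 11.2236) / 0.801 = 64.0800 / 0.801 = 80.000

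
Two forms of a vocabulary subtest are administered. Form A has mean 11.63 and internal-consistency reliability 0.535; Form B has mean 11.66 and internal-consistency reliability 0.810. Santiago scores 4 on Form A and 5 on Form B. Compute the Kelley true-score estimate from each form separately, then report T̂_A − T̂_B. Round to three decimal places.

T̂_A = 0.535(4) + 0.465(11.63) = 7.54795
T̂_B = 0.810(5) + 0.190(11.66) = 6.26540
T̂_A − T̂_B = 1.28255

1.283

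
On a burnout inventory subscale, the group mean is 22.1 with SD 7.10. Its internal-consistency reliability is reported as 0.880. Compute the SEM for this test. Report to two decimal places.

SEM = SD · √(1 − ρ) = 7.10 × √0.120 = 7.10 × 0.3464 = 2.460

2.46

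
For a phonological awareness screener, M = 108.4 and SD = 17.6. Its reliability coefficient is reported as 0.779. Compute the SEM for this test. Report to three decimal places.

SEM = SD · √(1 − ρ) = 17.6 × √0.221 = 17.6 × 0.4701 = 8.2739

8.274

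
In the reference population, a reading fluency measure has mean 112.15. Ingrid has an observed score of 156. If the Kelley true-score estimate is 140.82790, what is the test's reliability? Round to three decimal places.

T̂ = ρX + (1 − ρ)μ  ⇒  T̂ − μ = ρ(X − μ)
ρ = (T̂ − μ)/(X − μ) = (140.82790 − 112.15) / (156 − 112.15) = 28.67790 / 43.85 = 0.65400

0.654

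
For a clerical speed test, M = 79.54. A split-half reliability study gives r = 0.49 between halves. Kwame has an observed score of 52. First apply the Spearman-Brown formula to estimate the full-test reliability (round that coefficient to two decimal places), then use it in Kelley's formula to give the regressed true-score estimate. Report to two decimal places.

Spearman-Brown: ρ = 2r/(1 + r) = 2(0.49)/(1 + 0.49) = 0.980/1.49 = 0.6577 → 0.66
Weight the observed score by reliability and the mean by (1 − reliability): T̂ = 0.66·52 + 0.34·79.54 = 34.32 + 27.0436 = 61.364.

61.36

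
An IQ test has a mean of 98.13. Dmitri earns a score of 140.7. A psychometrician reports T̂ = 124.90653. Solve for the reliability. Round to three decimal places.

0.629

T̂ = ρX + (1 − ρ)μ  ⇒  T̂ − μ = ρ(X − μ)
ρ = (T̂ − μ)/(X − μ) = (124.90653 − 98.13) / (140.7 − 98.13) = 26.77653 / 42.57 = 0.62900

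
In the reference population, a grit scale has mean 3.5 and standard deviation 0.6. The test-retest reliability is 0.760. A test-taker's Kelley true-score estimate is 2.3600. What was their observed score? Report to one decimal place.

T̂ = ρX + (1 − ρ)μ  ⇒  X = (T̂ − (1 − ρ)μ) / ρ
X = (2.3600 − 0.240 × 3.5) / 0.760 = (2.3600 − 0.8400) / 0.760 = 1.5200 / 0.760 = 2.000

2.0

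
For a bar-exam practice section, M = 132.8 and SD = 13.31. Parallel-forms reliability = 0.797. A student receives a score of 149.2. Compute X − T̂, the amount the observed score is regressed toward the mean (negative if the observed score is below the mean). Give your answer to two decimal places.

T̂ = ρX + (1 − ρ)μ
  = 0.797 × 149.2 + 0.203 × 132.8
  = 118.9124 + 26.9584
  = 145.8708
  ≈ 145.871
X − T̂ = 149.2 − 145.871 = 3.329 → 3.33

3.33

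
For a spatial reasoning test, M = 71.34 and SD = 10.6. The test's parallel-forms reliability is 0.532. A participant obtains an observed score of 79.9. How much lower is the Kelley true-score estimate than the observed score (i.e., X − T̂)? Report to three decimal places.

4.006

Kelley's formula gives T̂ = 0.532·79.9 + 0.468·71.34 = 42.5068 + 33.38712 = 75.89392.
X − T̂ = 79.9 − 75.8939 = 4.0061 → 4.006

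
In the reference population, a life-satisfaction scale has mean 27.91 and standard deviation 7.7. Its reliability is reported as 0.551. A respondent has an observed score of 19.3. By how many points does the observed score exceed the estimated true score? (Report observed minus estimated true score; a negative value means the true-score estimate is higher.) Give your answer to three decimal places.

T̂ = 0.551(19.3) + 0.449(27.91) = 10.6343 + 12.53159 = 23.16589 → 23.1659
X − T̂ = 19.3 − 23.1659 = -3.8659 → -3.866

-3.866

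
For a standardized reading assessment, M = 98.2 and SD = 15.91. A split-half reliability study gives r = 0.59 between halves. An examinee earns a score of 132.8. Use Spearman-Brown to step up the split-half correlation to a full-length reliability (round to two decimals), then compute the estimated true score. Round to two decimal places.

Spearman-Brown: ρ = 2r/(1 + r) = 2(0.59)/(1 + 0.59) = 1.180/1.59 = 0.7421 → 0.74
T̂ = 0.74(132.8) + 0.26(98.2) = 98.272 + 25.532 = 123.804 → 123.80

123.80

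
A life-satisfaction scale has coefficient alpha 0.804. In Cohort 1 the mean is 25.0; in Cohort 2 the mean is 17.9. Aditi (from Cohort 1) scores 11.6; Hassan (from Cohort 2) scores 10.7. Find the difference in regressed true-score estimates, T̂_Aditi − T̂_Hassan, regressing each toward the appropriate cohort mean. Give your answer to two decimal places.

T̂_Aditi = 0.804(11.6) + 0.196(25.0) = 14.2264
T̂_Hassan = 0.804(10.7) + 0.196(17.9) = 12.1112
Difference = 14.2264 − 12.1112 = 2.1152

2.12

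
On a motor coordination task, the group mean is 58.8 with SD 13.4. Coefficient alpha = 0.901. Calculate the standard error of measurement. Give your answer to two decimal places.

4.22

SEM = SD · √(1 − ρ) = 13.4 × √0.099 = 13.4 × 0.3146 = 4.216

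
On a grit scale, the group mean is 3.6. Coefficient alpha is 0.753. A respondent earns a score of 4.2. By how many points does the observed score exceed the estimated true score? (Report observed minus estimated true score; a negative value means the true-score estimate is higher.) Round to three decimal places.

Regress the observed score toward the mean by the unreliability: T̂ = 0.753·4.2 + 0.247·3.6 = 3.1626 + 0.8892 = 4.05180.
X − T̂ = 4.2 − 4.0518 = 0.1482 → 0.148

0.148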